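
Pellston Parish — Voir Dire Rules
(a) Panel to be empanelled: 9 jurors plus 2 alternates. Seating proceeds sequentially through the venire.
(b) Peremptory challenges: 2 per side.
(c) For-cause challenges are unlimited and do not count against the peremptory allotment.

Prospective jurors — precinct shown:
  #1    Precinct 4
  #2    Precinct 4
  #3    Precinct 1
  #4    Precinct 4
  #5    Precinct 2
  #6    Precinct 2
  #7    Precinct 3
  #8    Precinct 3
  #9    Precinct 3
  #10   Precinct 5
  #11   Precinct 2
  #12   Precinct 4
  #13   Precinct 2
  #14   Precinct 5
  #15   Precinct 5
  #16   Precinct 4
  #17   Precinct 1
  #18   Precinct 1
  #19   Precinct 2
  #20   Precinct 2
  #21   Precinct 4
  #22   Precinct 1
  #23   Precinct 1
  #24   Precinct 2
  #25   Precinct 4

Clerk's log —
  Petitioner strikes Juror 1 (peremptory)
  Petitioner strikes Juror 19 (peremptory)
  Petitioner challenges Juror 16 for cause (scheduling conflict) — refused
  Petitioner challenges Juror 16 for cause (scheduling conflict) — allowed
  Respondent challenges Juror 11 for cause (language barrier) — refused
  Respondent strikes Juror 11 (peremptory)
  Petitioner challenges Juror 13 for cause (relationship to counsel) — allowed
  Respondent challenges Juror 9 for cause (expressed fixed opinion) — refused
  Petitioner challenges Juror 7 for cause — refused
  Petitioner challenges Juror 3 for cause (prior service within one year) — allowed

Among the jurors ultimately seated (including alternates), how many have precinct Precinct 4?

Removed: #1, #3, #11, #13, #16, #19.
Seated (11 incl. alternates): #2, #4, #5, #6, #7, #8, #9, #10, #12, #14, #15.
Of those, in Precinct 4: #2, #4, #12 → 3.

3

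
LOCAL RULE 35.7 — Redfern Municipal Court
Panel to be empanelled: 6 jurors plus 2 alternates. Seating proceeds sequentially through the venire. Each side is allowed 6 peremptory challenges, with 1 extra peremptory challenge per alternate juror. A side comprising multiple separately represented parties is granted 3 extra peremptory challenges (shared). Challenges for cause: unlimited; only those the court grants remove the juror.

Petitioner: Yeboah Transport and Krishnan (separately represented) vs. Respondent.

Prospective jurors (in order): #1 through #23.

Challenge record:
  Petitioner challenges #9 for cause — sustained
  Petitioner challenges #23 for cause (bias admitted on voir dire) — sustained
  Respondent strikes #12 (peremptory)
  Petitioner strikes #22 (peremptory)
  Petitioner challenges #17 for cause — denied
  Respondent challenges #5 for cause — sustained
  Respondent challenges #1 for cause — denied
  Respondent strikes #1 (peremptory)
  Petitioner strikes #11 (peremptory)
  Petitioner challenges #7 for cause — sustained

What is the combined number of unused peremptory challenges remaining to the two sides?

15

Petitioner allotment: 6 base + 1 × 2 alternates + 3 multi-party = 11. Respondent allotment: 6 base + 1 × 2 alternates = 8.
Petitioner peremptories used: #22, #11 — 2 (for-cause on #9, #23, #17, #7 don't count).
Respondent peremptories used: #12, #1 — 2 (for-cause on #5, #1 don't count).
Remaining: (11 − 2) + (8 − 2) = 15.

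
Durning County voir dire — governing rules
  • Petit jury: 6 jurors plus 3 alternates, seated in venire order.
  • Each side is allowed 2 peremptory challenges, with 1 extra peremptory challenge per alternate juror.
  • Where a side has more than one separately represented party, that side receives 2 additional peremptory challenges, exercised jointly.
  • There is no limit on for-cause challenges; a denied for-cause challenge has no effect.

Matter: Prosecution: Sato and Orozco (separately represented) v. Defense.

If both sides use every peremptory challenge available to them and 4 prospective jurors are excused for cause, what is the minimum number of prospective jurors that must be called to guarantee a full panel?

Seats to fill: 6 + 3 alternates = 9.
Peremptories — Prosecution: 2 + 1×3 + 2 = 7; Defense: 2 + 1×3 = 5; total 12.
For-cause removals: 4.
Minimum venire: 9 + 12 + 4 = 25.

25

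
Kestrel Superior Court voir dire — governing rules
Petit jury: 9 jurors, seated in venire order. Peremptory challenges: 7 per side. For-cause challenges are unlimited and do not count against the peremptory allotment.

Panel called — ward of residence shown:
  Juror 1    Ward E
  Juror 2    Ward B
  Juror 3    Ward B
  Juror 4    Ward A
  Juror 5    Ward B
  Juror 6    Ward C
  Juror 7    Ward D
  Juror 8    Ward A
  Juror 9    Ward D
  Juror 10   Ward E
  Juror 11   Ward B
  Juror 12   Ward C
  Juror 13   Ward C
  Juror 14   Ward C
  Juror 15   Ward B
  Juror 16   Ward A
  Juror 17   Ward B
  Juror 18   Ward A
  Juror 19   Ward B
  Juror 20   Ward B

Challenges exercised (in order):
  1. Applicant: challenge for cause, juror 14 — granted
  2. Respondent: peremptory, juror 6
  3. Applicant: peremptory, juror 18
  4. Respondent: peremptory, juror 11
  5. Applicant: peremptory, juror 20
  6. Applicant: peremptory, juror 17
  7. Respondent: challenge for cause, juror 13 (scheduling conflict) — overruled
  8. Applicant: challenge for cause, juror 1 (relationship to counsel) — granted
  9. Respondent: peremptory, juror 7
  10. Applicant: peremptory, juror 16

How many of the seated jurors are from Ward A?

Removed: #1, #6, #7, #11, #14, #16, #17, #18, #20.
Seated jurors 1–9: #2, #3, #4, #5, #8, #9, #10, #12, #13.
Of those, in Ward A: #4, #8 → 2.

2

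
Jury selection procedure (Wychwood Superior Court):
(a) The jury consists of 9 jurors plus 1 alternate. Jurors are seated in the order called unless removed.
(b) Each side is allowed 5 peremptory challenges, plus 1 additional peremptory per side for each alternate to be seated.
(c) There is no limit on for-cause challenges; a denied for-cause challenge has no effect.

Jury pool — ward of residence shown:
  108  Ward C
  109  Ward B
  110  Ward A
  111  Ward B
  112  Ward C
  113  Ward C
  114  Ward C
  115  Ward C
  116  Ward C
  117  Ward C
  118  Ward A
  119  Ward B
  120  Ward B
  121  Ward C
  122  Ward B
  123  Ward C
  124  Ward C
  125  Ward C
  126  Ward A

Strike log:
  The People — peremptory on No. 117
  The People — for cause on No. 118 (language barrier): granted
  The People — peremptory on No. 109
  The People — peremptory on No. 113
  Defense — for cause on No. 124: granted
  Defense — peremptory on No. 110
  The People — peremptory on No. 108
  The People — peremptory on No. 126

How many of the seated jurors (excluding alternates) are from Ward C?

5

Removed: #108, #109, #110, #113, #117, #118, #124, #126.
Seated jurors 1–9: #111, #112, #114, #115, #116, #119, #120, #121, #122 (alternates #123 not counted).
Of those, in Ward C: #112, #114, #115, #116, #121 → 5.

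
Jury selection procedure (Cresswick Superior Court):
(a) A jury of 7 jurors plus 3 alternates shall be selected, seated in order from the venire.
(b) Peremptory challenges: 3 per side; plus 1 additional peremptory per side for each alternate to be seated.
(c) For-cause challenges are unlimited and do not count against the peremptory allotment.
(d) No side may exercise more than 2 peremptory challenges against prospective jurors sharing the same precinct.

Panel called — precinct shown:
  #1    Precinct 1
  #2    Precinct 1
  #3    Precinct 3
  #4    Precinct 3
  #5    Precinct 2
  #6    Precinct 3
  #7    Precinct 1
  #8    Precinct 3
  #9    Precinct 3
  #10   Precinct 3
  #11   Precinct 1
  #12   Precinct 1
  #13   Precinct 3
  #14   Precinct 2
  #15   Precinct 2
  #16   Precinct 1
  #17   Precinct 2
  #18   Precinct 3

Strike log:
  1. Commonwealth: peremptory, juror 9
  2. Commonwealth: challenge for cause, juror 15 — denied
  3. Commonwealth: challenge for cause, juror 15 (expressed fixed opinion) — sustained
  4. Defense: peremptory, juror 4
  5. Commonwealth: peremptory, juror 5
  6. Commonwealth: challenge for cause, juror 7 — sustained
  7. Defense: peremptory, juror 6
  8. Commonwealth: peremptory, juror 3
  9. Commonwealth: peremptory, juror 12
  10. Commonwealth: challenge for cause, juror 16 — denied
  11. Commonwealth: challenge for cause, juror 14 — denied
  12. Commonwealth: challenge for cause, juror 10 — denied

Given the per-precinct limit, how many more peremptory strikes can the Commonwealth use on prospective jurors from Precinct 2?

1

Commonwealth peremptories so far: #9, #5, #3, #12 — 4 of 6 used, 2 left overall.
Against Precinct 2: #5 — 1 used; per-precinct cap 2 leaves 1.
Binding limit: min(2, 1) = 1.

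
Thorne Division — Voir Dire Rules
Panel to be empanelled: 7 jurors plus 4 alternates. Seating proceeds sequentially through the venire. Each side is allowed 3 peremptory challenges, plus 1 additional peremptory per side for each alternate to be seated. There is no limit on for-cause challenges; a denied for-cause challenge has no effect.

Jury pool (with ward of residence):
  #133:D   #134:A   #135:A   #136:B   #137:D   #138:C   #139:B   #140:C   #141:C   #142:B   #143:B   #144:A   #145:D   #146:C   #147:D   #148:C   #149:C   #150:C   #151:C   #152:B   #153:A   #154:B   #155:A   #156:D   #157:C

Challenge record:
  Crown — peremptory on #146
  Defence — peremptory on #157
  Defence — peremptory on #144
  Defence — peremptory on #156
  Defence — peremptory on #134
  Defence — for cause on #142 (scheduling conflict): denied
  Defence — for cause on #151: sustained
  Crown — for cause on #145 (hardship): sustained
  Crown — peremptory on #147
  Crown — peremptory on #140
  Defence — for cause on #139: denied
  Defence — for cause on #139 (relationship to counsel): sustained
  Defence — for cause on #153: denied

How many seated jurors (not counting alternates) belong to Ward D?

2

Removed: #134, #139, #140, #144, #145, #146, #147, #151, #156, #157.
Seated jurors 1–7: #133, #135, #136, #137, #138, #141, #142 (alternates #143, #148, #149, #150 not counted).
Of those, in Ward D: #133, #137 → 2.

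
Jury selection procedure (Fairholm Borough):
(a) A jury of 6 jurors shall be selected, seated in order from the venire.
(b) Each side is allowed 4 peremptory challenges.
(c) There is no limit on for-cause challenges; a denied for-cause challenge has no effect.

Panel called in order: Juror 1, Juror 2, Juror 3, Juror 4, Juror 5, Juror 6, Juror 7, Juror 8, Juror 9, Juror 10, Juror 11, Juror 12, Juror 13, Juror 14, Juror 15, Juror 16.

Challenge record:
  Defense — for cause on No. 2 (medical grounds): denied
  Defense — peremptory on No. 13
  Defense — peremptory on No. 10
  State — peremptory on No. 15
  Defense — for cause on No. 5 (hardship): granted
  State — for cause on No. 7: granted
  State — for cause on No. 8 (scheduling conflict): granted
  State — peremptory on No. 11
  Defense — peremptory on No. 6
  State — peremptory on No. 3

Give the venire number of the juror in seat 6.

14

Removed: #3, #5, #6, #7, #8, #10, #11, #13, #15. (#2 stays — for-cause denied.)
Filling seats in venire order through position 6: #1, #2, #4, #9, #12, #14.
So seat 6 is #14.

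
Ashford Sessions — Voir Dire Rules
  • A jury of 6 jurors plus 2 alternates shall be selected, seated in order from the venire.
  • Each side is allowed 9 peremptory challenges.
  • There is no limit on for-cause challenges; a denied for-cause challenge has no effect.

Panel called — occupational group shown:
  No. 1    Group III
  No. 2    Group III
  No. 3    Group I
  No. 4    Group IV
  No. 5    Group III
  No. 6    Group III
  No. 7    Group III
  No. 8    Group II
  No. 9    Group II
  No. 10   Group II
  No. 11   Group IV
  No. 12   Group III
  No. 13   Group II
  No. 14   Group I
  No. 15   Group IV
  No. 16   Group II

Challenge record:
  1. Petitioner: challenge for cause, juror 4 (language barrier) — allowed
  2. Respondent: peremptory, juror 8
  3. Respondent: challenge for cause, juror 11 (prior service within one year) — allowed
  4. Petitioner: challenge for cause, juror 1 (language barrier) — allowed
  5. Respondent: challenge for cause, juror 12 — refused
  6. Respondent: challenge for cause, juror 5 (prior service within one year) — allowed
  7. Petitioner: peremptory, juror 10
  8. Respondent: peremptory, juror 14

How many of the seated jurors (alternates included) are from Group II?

Removed: #1, #4, #5, #8, #10, #11, #14.
Seated (8 incl. alternates): #2, #3, #6, #7, #9, #12, #13, #15.
Of those, in Group II: #9, #13 → 2.

2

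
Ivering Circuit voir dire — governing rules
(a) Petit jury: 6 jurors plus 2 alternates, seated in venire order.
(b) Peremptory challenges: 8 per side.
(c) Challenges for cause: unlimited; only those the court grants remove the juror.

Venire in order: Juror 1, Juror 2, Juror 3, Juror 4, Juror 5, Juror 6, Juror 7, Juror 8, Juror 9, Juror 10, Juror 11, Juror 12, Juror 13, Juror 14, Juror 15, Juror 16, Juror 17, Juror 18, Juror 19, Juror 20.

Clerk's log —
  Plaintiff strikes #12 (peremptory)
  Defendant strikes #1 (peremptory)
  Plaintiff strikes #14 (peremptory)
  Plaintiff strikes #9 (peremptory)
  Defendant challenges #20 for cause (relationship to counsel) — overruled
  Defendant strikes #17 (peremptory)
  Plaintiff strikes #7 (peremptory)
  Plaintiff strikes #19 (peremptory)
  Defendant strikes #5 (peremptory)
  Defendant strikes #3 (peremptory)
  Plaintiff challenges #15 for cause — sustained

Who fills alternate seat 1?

Removed: #1, #3, #5, #7, #9, #12, #14, #15, #17, #19. (#20 stays — for-cause denied.)
Seating in order: seats 1–6 → #2, #4, #6, #8, #10, #11; alternates → #13, #16.
So alternate 1 is #13.

13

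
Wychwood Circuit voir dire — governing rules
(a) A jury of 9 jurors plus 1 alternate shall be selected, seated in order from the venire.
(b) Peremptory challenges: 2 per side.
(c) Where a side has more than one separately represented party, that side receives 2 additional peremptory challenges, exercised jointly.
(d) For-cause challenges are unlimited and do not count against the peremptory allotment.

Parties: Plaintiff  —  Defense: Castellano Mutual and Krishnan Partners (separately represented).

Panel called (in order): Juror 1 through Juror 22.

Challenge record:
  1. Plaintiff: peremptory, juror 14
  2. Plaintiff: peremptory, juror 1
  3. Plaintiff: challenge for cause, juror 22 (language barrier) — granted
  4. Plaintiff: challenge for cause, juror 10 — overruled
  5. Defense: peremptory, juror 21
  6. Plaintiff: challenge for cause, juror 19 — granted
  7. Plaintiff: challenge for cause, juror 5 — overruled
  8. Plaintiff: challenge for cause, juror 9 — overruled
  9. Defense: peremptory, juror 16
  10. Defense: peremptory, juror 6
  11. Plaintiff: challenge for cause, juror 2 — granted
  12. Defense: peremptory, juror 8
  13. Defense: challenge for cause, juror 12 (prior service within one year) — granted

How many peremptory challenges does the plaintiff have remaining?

Plaintiff allotment: 2.
Plaintiff peremptories used: #14, #1 — 2 (for-cause on #22, #10, #19, #5, #9, #2 don't count).
Remaining: 2 − 2 = 0.

0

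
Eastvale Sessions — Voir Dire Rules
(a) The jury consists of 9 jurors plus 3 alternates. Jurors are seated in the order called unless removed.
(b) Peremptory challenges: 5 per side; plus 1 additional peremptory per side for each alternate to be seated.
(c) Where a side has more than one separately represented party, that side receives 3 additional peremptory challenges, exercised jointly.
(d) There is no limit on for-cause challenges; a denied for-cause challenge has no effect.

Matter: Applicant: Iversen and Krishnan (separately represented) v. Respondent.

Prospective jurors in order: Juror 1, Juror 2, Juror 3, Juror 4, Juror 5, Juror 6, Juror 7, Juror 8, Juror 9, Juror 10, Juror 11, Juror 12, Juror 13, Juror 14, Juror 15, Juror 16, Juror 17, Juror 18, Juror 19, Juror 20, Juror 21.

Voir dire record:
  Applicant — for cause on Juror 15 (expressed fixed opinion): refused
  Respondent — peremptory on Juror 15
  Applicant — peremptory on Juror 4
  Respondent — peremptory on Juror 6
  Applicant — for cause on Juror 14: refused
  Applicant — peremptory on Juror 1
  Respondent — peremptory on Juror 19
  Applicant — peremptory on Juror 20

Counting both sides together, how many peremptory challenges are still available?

13

Applicant allotment: 5 base + 1 × 3 alternates + 3 multi-party = 11. Respondent allotment: 5 base + 1 × 3 alternates = 8.
Applicant peremptories used: #4, #1, #20 — 3 (for-cause on #15, #14 don't count).
Respondent peremptories used: #15, #6, #19 — 3.
Remaining: (11 − 3) + (8 − 3) = 13.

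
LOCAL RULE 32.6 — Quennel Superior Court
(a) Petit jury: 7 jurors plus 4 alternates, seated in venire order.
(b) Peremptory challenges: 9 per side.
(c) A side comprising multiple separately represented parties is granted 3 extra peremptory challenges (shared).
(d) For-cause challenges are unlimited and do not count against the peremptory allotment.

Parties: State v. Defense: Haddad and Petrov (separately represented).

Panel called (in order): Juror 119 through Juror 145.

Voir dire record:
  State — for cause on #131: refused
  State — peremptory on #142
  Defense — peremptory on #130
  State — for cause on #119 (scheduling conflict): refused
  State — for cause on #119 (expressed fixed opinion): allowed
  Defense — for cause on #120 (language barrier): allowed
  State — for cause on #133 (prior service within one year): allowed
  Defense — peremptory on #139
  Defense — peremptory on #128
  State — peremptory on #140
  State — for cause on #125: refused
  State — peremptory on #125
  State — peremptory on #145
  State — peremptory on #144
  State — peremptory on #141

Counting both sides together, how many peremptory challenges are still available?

State allotment: 9. Defense allotment: 9 base + 3 multi-party = 12.
State peremptories used: #142, #140, #125, #145, #144, #141 — 6 (for-cause on #131, #119, #119, #133, #125 don't count).
Defense peremptories used: #130, #139, #128 — 3 (the for-cause on #120 doesn't count).
Remaining: (9 − 6) + (12 − 3) = 12.

12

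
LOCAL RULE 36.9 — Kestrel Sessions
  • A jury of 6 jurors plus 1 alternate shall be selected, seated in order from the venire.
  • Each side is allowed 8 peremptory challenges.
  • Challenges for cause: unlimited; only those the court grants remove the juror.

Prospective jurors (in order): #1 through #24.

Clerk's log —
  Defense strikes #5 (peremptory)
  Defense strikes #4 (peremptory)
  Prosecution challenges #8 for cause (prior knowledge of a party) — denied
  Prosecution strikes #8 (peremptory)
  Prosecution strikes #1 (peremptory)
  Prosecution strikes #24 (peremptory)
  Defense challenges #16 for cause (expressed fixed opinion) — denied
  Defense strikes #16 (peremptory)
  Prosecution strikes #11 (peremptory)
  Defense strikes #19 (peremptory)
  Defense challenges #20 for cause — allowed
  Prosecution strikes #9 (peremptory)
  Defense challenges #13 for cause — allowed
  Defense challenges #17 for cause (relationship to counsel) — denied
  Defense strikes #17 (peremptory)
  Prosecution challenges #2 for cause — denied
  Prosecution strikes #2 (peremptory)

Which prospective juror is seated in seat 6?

14

Removed: #1, #2, #4, #5, #8, #9, #11, #13, #16, #17, #19, #20, #24.
Seating in order: seats 1–6 → #3, #6, #7, #10, #12, #14; alternates → #15.
So seat 6 is #14.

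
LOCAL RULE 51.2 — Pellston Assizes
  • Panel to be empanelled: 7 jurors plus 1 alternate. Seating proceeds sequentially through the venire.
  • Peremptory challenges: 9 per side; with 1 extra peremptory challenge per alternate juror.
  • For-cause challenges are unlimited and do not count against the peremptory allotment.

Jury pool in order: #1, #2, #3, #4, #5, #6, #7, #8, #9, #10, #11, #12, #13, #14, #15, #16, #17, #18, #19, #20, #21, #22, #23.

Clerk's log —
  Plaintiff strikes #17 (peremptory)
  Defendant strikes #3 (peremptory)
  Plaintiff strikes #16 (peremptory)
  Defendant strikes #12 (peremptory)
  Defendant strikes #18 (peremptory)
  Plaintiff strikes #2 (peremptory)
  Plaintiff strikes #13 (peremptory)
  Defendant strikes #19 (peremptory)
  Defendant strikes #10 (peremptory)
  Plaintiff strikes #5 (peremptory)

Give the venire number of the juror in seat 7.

11

Removed: #2, #3, #5, #10, #12, #13, #16, #17, #18, #19.
Seating in order: seats 1–7 → #1, #4, #6, #7, #8, #9, #11; alternates → #14.
So seat 7 is #11.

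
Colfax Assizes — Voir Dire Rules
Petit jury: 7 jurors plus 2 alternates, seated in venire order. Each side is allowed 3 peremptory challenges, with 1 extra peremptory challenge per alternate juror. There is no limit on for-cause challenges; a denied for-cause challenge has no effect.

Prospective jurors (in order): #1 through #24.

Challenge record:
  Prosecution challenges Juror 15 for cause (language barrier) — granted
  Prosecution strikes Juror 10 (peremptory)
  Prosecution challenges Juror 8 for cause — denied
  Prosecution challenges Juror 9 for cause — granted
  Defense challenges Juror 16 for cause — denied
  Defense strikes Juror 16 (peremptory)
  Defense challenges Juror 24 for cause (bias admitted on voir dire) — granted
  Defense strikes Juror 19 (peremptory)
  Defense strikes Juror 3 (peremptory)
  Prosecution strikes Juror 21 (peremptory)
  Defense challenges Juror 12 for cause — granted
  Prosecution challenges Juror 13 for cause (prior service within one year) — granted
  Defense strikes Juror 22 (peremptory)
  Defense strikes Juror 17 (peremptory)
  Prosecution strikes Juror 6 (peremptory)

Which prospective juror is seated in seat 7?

11

Removed: #3, #6, #9, #10, #12, #13, #15, #16, #17, #19, #21, #22, #24. (#8 stays — for-cause denied.)
Seating in order: seats 1–7 → #1, #2, #4, #5, #7, #8, #11; alternates → #14, #18.
So seat 7 is #11.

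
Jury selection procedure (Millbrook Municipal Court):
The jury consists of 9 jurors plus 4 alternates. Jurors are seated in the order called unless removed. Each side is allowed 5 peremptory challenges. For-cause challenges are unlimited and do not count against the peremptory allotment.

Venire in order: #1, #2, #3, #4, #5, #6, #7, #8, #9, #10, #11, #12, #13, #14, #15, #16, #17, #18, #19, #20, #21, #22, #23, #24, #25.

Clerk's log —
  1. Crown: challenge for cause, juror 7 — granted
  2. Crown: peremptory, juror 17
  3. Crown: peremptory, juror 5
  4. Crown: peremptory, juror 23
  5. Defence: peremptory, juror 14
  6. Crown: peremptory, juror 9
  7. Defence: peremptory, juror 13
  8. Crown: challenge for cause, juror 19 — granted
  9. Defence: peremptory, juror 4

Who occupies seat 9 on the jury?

15

Removed: #4, #5, #7, #9, #13, #14, #17, #19, #23.
Filling seats in venire order through position 9: #1, #2, #3, #6, #8, #10, #11, #12, #15.
So seat 9 is #15.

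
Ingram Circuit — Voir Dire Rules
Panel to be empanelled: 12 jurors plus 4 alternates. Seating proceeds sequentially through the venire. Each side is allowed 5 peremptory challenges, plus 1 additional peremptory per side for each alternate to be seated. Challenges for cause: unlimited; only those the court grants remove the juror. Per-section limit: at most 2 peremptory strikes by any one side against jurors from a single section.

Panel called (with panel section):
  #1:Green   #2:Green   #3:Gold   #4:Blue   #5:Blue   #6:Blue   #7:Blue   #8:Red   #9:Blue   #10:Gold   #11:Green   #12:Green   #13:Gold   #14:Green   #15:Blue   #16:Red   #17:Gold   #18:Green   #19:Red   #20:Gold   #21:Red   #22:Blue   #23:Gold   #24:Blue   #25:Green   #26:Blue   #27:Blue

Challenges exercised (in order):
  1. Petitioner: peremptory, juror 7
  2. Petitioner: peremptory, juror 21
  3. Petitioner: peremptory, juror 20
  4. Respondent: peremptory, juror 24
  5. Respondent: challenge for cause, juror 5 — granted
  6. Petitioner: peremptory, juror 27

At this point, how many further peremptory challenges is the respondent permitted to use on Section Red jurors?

Respondent peremptories so far: #24 — 1 of 9 used, 8 left overall.
Against Section Red: none yet — per-section cap 2 leaves 2.
Binding limit: min(8, 2) = 2.

2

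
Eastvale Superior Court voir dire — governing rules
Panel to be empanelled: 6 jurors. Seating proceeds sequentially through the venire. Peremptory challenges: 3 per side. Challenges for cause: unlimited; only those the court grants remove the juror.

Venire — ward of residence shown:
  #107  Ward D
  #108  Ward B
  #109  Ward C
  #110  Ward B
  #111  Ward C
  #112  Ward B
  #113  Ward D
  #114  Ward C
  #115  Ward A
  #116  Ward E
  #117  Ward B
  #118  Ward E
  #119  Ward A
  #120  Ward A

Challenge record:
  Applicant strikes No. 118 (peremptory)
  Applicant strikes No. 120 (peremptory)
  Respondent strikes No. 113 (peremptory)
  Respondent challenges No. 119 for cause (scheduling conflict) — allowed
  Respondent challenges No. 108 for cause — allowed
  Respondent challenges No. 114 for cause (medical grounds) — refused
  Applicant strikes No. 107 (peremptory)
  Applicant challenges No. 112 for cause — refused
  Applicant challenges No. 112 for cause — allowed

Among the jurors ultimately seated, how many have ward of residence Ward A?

1

Removed: #107, #108, #112, #113, #118, #119, #120.
Seated jurors 1–6: #109, #110, #111, #114, #115, #116.
Of those, in Ward A: #115 → 1.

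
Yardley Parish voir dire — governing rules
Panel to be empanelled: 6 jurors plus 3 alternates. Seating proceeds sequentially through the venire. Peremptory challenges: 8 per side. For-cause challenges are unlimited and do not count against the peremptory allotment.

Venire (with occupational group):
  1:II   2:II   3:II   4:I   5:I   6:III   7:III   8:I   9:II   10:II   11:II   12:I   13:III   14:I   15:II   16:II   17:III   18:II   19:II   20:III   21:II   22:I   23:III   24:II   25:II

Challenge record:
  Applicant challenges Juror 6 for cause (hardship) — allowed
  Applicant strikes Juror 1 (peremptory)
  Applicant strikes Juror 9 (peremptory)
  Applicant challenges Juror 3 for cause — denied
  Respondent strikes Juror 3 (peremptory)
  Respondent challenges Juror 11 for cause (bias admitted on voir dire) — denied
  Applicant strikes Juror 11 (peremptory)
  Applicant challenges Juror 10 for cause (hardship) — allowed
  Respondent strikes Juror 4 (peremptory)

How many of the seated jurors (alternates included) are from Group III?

2

Removed: #1, #3, #4, #6, #9, #10, #11.
Seated (9 incl. alternates): #2, #5, #7, #8, #12, #13, #14, #15, #16.
Of those, in Group III: #7, #13 → 2.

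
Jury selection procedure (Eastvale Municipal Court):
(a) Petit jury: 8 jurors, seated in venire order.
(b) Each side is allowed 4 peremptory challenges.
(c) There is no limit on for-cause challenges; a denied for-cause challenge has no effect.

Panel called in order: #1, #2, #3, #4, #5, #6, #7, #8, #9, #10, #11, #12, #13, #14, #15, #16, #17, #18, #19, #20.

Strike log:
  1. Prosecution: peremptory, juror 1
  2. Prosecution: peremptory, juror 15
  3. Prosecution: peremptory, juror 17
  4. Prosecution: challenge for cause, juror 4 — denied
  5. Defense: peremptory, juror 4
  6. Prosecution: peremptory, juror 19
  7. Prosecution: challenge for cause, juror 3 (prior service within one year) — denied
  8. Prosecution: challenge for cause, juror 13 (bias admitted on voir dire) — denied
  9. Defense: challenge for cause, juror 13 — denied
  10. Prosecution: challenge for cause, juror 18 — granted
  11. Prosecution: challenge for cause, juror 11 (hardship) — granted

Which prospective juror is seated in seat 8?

10

Removed: #1, #4, #11, #15, #17, #18, #19. (#3, #13 stay — for-cause denied.)
Filling seats in venire order through position 8: #2, #3, #5, #6, #7, #8, #9, #10.
So seat 8 is #10.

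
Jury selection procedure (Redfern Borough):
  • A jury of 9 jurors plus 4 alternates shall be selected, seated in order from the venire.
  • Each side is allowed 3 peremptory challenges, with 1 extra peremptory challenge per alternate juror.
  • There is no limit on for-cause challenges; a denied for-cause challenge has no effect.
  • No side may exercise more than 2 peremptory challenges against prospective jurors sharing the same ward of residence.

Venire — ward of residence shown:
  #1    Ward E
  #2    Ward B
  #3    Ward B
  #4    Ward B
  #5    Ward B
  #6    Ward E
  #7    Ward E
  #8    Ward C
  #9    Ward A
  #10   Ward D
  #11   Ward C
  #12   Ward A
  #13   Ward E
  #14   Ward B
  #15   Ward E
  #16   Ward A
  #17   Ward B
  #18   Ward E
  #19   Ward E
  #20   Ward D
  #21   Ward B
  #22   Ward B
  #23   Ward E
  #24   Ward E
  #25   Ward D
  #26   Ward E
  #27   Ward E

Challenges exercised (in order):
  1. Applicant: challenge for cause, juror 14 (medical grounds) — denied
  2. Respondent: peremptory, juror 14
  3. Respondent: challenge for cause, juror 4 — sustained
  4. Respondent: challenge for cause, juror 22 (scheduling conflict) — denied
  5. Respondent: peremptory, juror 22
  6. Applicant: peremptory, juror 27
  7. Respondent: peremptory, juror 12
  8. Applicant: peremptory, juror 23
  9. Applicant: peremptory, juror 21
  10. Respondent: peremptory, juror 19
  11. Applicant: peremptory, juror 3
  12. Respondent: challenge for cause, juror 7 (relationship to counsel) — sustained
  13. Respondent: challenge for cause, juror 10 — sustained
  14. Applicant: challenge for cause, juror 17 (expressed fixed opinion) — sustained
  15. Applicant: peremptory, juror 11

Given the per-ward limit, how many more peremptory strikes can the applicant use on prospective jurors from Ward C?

Applicant peremptories so far: #27, #23, #21, #3, #11 — 5 of 7 used, 2 left overall.
Against Ward C: #11 — 1 used; per-ward cap 2 leaves 1.
Binding limit: min(2, 1) = 1.

1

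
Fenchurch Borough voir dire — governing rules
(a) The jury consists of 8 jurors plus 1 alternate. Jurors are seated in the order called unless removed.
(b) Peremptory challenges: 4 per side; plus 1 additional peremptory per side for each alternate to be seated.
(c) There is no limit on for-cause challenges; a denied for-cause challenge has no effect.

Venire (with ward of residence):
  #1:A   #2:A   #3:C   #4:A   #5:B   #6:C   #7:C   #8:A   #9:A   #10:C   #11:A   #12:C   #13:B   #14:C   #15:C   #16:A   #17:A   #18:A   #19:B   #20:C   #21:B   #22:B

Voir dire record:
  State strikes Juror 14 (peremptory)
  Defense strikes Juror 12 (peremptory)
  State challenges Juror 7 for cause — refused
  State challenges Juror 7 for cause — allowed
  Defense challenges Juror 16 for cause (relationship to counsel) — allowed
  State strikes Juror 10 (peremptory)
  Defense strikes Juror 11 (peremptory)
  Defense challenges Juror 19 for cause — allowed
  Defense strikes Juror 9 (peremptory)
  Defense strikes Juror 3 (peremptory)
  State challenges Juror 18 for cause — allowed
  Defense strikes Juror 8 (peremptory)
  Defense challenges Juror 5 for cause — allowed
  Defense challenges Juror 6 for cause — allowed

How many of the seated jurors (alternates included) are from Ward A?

4

Removed: #3, #5, #6, #7, #8, #9, #10, #11, #12, #14, #16, #18, #19.
Seated (9 incl. alternates): #1, #2, #4, #13, #15, #17, #20, #21, #22.
Of those, in Ward A: #1, #2, #4, #17 → 4.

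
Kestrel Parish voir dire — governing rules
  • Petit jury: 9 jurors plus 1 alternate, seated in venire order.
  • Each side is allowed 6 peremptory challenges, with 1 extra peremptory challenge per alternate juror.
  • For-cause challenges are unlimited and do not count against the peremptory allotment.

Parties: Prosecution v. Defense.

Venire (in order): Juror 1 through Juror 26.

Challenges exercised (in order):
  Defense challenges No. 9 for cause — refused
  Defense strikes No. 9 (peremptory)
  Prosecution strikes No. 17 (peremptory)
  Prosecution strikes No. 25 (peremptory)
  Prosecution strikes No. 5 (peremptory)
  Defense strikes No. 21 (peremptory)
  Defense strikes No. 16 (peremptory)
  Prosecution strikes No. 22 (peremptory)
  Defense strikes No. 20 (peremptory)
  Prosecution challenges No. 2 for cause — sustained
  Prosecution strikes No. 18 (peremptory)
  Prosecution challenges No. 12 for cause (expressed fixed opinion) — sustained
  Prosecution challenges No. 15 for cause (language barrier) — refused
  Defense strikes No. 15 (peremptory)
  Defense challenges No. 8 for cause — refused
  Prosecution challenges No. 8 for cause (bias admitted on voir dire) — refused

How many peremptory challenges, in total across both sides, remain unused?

4

Prosecution allotment: 6 base + 1 × 1 alternate = 7. Defense allotment: 6 base + 1 × 1 alternate = 7.
Prosecution peremptories used: #17, #25, #5, #22, #18 — 5 (for-cause on #2, #12, #15, #8 don't count).
Defense peremptories used: #9, #21, #16, #20, #15 — 5 (for-cause on #9, #8 don't count).
Remaining: (7 − 5) + (7 − 5) = 4.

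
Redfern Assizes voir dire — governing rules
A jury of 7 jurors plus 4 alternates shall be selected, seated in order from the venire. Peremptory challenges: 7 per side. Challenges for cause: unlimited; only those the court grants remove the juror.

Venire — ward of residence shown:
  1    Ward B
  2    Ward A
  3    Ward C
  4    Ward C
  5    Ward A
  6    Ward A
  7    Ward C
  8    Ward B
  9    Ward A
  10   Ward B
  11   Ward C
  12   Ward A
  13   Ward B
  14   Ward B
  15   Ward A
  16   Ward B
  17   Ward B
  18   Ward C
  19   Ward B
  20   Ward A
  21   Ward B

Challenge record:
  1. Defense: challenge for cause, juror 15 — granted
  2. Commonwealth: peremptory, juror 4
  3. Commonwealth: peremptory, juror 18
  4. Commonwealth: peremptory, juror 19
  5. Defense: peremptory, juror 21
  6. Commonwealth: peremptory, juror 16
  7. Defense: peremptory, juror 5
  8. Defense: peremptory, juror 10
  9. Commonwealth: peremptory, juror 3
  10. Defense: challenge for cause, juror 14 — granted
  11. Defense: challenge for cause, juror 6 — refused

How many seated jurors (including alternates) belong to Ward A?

Removed: #3, #4, #5, #10, #14, #15, #16, #18, #19, #21.
Seated (11 incl. alternates): #1, #2, #6, #7, #8, #9, #11, #12, #13, #17, #20.
Of those, in Ward A: #2, #6, #9, #12, #20 → 5.

5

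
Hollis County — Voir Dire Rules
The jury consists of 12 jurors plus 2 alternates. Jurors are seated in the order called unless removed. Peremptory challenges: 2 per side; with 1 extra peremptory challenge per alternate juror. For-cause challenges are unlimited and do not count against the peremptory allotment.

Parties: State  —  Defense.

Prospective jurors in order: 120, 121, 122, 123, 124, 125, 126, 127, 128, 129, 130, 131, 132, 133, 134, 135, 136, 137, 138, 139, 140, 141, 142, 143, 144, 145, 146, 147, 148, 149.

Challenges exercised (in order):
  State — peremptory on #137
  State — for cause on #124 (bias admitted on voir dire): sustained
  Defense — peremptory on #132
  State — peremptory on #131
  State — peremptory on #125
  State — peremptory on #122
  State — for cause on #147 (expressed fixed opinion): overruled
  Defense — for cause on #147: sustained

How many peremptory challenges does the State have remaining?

State allotment: 2 base + 1 × 2 alternates = 4.
State peremptories used: #137, #131, #125, #122 — 4 (for-cause on #124, #147 don't count).
Remaining: 4 − 4 = 0.

0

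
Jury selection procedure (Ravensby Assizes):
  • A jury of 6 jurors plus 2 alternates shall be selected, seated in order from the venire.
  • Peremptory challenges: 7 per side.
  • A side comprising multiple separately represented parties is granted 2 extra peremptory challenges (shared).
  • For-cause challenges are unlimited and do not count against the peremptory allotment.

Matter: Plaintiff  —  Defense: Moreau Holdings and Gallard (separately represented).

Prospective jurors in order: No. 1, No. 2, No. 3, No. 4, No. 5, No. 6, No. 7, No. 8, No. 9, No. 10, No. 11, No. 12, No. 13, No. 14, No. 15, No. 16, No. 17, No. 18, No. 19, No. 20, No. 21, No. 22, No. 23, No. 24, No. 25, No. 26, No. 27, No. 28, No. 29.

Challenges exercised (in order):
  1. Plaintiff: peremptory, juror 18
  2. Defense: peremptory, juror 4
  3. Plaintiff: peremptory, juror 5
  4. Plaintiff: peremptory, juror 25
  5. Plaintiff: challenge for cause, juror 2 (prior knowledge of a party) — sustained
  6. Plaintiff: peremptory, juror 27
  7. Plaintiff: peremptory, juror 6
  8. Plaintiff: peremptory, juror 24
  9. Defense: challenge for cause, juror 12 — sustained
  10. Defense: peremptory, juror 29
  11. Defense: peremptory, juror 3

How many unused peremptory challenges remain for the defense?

Defense allotment: 7 base + 2 multi-party = 9.
Defense peremptories used: #4, #29, #3 — 3 (the for-cause on #12 doesn't count).
Remaining: 9 − 3 = 6.

6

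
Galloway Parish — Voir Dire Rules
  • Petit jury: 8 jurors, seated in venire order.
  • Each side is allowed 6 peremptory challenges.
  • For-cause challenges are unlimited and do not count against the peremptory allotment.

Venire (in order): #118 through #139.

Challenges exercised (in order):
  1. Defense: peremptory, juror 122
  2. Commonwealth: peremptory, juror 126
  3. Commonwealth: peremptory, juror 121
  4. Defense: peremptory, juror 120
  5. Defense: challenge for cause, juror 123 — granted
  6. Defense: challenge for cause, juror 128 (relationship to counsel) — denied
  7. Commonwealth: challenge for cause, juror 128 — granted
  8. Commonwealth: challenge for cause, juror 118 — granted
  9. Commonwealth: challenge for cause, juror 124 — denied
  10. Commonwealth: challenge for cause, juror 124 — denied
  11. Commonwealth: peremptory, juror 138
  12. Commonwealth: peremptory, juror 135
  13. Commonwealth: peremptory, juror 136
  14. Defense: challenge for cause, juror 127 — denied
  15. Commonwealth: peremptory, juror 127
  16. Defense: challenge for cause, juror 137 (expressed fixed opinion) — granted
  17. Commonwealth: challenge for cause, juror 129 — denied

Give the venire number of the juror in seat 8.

Removed: #118, #120, #121, #122, #123, #126, #127, #128, #135, #136, #137, #138. (#124, #129 stay — for-cause denied.)
Seating in order: seats 1–8 → #119, #124, #125, #129, #130, #131, #132, #133.
So seat 8 is #133.

133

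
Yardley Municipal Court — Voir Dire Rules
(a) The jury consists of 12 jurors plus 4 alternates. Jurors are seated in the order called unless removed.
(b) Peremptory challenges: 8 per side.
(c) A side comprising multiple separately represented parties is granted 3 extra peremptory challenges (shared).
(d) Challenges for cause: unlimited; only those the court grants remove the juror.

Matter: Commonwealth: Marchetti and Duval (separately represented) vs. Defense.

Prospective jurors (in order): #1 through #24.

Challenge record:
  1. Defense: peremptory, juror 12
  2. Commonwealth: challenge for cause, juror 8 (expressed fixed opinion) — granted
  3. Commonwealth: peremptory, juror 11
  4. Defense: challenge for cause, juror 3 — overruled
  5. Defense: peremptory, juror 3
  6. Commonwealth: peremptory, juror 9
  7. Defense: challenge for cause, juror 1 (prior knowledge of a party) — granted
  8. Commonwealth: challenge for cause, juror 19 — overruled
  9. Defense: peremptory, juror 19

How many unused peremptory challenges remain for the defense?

Defense allotment: 8.
Defense peremptories used: #12, #3, #19 — 3 (for-cause on #3, #1 don't count).
Remaining: 8 − 3 = 5.

5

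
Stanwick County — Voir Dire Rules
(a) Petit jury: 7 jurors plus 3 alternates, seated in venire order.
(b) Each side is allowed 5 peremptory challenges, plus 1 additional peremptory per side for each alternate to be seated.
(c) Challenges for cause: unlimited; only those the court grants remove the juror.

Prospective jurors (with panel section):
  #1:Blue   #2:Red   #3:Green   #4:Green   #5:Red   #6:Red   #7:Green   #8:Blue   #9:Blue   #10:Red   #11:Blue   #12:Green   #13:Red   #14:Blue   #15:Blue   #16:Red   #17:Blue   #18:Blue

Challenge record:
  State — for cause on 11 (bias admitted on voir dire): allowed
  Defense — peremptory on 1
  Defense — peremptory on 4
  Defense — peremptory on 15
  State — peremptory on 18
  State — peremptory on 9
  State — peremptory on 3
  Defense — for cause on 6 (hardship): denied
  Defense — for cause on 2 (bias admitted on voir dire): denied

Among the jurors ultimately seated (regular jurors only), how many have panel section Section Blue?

1

Removed: #1, #3, #4, #9, #11, #15, #18.
Seated jurors 1–7: #2, #5, #6, #7, #8, #10, #12 (alternates #13, #14, #16 not counted).
Of those, in Section Blue: #8 → 1.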